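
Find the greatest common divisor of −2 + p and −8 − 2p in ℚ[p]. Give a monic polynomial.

Apply the Euclidean algorithm:
  p − 2 = (−1/2)(−2p − 8) + (−6)
  −2p − 8 = ((1/3)p + 4/3)(−6) + (0)
The last nonzero remainder is the constant −6, so the polynomials are coprime and gcd = 1.

1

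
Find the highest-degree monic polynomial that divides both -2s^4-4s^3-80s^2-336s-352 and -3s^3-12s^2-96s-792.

Repeated division with remainder:
  -2s^4-4s^3-80s^2-336s-352 = ((2/3)s-4/3)(-3s^3-12s^2-96s-792) + (-32s^2+64s-1408)
  -3s^3-12s^2-96s-792 = ((3/32)s+9/16)(-32s^2+64s-1408) + (0)
Last nonzero remainder: -32s^2+64s-1408. Dividing through by -32 gives the monic gcd s^2-2s+44.

s^2-2s+44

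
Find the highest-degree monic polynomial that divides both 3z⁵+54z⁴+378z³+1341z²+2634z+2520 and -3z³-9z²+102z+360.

By polynomial division,
  3z⁵+54z⁴+378z³+1341z²+2634z+2520 = (-z²-15z-115)(-3z³-9z²+102z+360) + (2196z²+19764z+43920)
  -3z³-9z²+102z+360 = (-(1/732)z+1/122)(2196z²+19764z+43920) + (0)
Last nonzero remainder: 2196z²+19764z+43920. Dividing through by 2196 gives the monic gcd z²+9z+20.

z²+9z+20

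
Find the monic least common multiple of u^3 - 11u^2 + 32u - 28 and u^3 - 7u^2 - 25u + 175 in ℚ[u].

By polynomial division,
  u^3 - 11u^2 + 32u - 28 = (u^3 - 7u^2 - 25u + 175) + (-4u^2 + 57u - 203)
  u^3 - 7u^2 - 25u + 175 = (-(1/4)u - 29/16)(-4u^2 + 57u - 203) + ((441/16)u - 3087/16)
  -4u^2 + 57u - 203 = (-(64/441)u + 464/441)((441/16)u - 3087/16) + (0)
Last nonzero remainder: (441/16)u - 3087/16. Dividing through by 441/16 gives the monic gcd u - 7.
Then lcm(f, g) = f·g / gcd(f, g); expanding and making the result monic gives the answer.

u^5 - 11u^4 + 7u^3 + 247u^2 - 800u + 700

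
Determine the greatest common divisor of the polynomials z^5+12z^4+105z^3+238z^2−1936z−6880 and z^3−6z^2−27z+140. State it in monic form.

z^2+z−20

Euclidean algorithm in ℚ[z]:
  z^5+12z^4+105z^3+238z^2−1936z−6880 = (z^2+18z+240)(z^3−6z^2−27z+140) + (2024z^2+2024z−40480)
  z^3−6z^2−27z+140 = ((1/2024)z−7/2024)(2024z^2+2024z−40480) + (0)
Last nonzero remainder: 2024z^2+2024z−40480. Dividing through by 2024 gives the monic gcd z^2+z−20.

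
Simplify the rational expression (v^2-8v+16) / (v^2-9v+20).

(v-4)/(v-5)

Apply the Euclidean algorithm:
  v^2-8v+16 = (v^2-9v+20) + (v-4)
  v^2-9v+20 = (v-5)(v-4) + (0)
The last nonzero remainder v-4 is already monic.
Cancel v-4 from numerator and denominator to get the reduced form.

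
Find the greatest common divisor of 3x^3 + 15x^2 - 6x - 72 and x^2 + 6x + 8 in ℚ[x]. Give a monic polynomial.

x + 4

Apply the Euclidean algorithm:
  3x^3 + 15x^2 - 6x - 72 = (3x - 3)(x^2 + 6x + 8) + (-12x - 48)
  x^2 + 6x + 8 = (-(1/12)x - 1/6)(-12x - 48) + (0)
Last nonzero remainder: -12x - 48. Dividing through by -12 gives the monic gcd x + 4.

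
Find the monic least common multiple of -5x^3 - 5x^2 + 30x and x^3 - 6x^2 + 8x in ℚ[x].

x^4 - 3x^3 - 10x^2 + 24x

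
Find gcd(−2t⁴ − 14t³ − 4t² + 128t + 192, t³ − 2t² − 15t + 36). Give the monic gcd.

t² + t − 12

By polynomial division,
  −2t⁴ − 14t³ − 4t² + 128t + 192 = (−2t − 18)(t³ − 2t² − 15t + 36) + (−70t² − 70t + 840)
  t³ − 2t² − 15t + 36 = (−(1/70)t + 3/70)(−70t² − 70t + 840) + (0)
Last nonzero remainder: −70t² − 70t + 840. Dividing through by −70 gives the monic gcd t² + t − 12.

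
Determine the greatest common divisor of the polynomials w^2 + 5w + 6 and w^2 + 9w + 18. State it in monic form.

Repeated division with remainder:
  w^2 + 5w + 6 = (w^2 + 9w + 18) + (-4w - 12)
  w^2 + 9w + 18 = (-(1/4)w - 3/2)(-4w - 12) + (0)
Last nonzero remainder: -4w - 12. Dividing through by -4 gives the monic gcd w + 3.

w + 3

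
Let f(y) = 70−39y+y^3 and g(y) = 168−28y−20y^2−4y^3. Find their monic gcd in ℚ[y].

Repeated division with remainder:
  y^3−39y+70 = (−1/4)(−4y^3−20y^2−28y+168) + (−5y^2−46y+112)
  −4y^3−20y^2−28y+168 = ((4/5)y−84/25)(−5y^2−46y+112) + (−(6804/25)y+13608/25)
  −5y^2−46y+112 = ((125/6804)y+50/243)(−(6804/25)y+13608/25) + (0)
Last nonzero remainder: −(6804/25)y+13608/25. Dividing through by −6804/25 gives the monic gcd y−2.

−2+y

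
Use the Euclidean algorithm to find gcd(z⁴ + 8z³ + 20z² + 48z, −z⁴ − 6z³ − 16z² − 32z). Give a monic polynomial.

z³ + 2z² + 8z

By polynomial division,
  z⁴ + 8z³ + 20z² + 48z = (−1)(−z⁴ − 6z³ − 16z² − 32z) + (2z³ + 4z² + 16z)
  −z⁴ − 6z³ − 16z² − 32z = (−(1/2)z − 2)(2z³ + 4z² + 16z) + (0)
Last nonzero remainder: 2z³ + 4z² + 16z. Dividing through by 2 gives the monic gcd z³ + 2z² + 8z.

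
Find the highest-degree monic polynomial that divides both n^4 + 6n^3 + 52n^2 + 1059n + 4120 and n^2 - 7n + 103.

Euclidean algorithm in ℚ[n]:
  n^4 + 6n^3 + 52n^2 + 1059n + 4120 = (n^2 + 13n + 40)(n^2 - 7n + 103) + (0)
The last nonzero remainder n^2 - 7n + 103 is already monic.

n^2 - 7n + 103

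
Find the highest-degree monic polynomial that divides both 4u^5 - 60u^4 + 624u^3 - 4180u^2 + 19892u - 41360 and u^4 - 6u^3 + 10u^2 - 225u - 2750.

u^2 - u + 55

Apply the Euclidean algorithm:
  4u^5 - 60u^4 + 624u^3 - 4180u^2 + 19892u - 41360 = (4u - 36)(u^4 - 6u^3 + 10u^2 - 225u - 2750) + (368u^3 - 2920u^2 + 22792u - 140360)
  u^4 - 6u^3 + 10u^2 - 225u - 2750 = ((1/368)u + 89/16928)(368u^3 - 2920u^2 + 22792u - 140360) + (-(77409/2116)u^2 + (77409/2116)u - 4257495/2116)
  368u^3 - 2920u^2 + 22792u - 140360 = (-(778688/77409)u + 5400032/77409)(-(77409/2116)u^2 + (77409/2116)u - 4257495/2116) + (0)
Last nonzero remainder: -(77409/2116)u^2 + (77409/2116)u - 4257495/2116. Dividing through by -77409/2116 gives the monic gcd u^2 - u + 55.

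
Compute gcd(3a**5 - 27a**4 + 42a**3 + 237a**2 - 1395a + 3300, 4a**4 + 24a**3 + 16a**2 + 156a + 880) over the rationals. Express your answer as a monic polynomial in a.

a**3 + a**2 - a + 44

By polynomial division,
  3a**5 - 27a**4 + 42a**3 + 237a**2 - 1395a + 3300 = ((3/4)a - 45/4)(4a**4 + 24a**3 + 16a**2 + 156a + 880) + (300a**3 + 300a**2 - 300a + 13200)
  4a**4 + 24a**3 + 16a**2 + 156a + 880 = ((1/75)a + 1/15)(300a**3 + 300a**2 - 300a + 13200) + (0)
Last nonzero remainder: 300a**3 + 300a**2 - 300a + 13200. Dividing through by 300 gives the monic gcd a**3 + a**2 - a + 44.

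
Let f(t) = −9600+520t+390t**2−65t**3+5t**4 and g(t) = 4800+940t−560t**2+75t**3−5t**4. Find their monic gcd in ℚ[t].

−480+146t−17t**2+t**3

Apply the Euclidean algorithm:
  5t**4−65t**3+390t**2+520t−9600 = (−1)(−5t**4+75t**3−560t**2+940t+4800) + (10t**3−170t**2+1460t−4800)
  −5t**4+75t**3−560t**2+940t+4800 = (−(1/2)t−1)(10t**3−170t**2+1460t−4800) + (0)
Last nonzero remainder: 10t**3−170t**2+1460t−4800. Dividing through by 10 gives the monic gcd t**3−17t**2+146t−480.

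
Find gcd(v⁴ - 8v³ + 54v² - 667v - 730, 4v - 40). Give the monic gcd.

Euclidean algorithm in ℚ[v]:
  v⁴ - 8v³ + 54v² - 667v - 730 = ((1/4)v³ + (1/2)v² + (37/2)v + 73/4)(4v - 40) + (0)
Last nonzero remainder: 4v - 40. Dividing through by 4 gives the monic gcd v - 10.

v - 10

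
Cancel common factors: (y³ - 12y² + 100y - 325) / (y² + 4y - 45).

Euclidean algorithm in ℚ[y]:
  y³ - 12y² + 100y - 325 = (y - 16)(y² + 4y - 45) + (209y - 1045)
  y² + 4y - 45 = ((1/209)y + 9/209)(209y - 1045) + (0)
Last nonzero remainder: 209y - 1045. Dividing through by 209 gives the monic gcd y - 5.
Cancel y - 5 from numerator and denominator to get the reduced form.

(y² - 7y + 65)/(y + 9)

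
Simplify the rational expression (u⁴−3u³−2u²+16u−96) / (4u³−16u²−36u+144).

Repeated division with remainder:
  u⁴−3u³−2u²+16u−96 = ((1/4)u+1/4)(4u³−16u²−36u+144) + (11u²−11u−132)
  4u³−16u²−36u+144 = ((4/11)u−12/11)(11u²−11u−132) + (0)
Last nonzero remainder: 11u²−11u−132. Dividing through by 11 gives the monic gcd u²−u−12.
Cancel u²−u−12 from numerator and denominator to get the reduced form.

(u²−2u+8)/(4u−12)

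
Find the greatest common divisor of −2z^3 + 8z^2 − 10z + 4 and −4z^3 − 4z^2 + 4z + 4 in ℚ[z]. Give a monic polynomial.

Euclidean algorithm in ℚ[z]:
  −2z^3 + 8z^2 − 10z + 4 = (1/2)(−4z^3 − 4z^2 + 4z + 4) + (10z^2 − 12z + 2)
  −4z^3 − 4z^2 + 4z + 4 = (−(2/5)z − 22/25)(10z^2 − 12z + 2) + (−(144/25)z + 144/25)
  10z^2 − 12z + 2 = (−(125/72)z + 25/72)(−(144/25)z + 144/25) + (0)
Last nonzero remainder: −(144/25)z + 144/25. Dividing through by −144/25 gives the monic gcd z − 1.

z − 1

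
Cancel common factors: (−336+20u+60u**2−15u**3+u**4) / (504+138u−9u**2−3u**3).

(−48−4u+8u**2−u**3)/(72+30u+3u**2)

Apply the Euclidean algorithm:
  u**4−15u**3+60u**2+20u−336 = (−(1/3)u+6)(−3u**3−9u**2+138u+504) + (160u**2−640u−3360)
  −3u**3−9u**2+138u+504 = (−(3/160)u−21/160)(160u**2−640u−3360) + (−9u+63)
  160u**2−640u−3360 = (−(160/9)u−160/3)(−9u+63) + (0)
Last nonzero remainder: −9u+63. Dividing through by −9 gives the monic gcd u−7.
Cancel u−7 from numerator and denominator to get the reduced form.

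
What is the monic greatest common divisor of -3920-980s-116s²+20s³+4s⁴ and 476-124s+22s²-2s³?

-7+s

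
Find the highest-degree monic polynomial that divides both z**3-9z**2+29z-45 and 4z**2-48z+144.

Euclidean algorithm in ℚ[z]:
  z**3-9z**2+29z-45 = ((1/4)z+3/4)(4z**2-48z+144) + (29z-153)
  4z**2-48z+144 = ((4/29)z-780/841)(29z-153) + (1764/841)
  29z-153 = ((24389/1764)z-14297/196)(1764/841) + (0)
The last nonzero remainder is the constant 1764/841, so the polynomials are coprime and gcd = 1.

1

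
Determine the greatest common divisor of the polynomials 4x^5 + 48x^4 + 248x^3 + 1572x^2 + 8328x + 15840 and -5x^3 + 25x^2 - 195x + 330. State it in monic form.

Euclidean algorithm in ℚ[x]:
  4x^5 + 48x^4 + 248x^3 + 1572x^2 + 8328x + 15840 = (-(4/5)x^2 - (68/5)x - 432/5)(-5x^3 + 25x^2 - 195x + 330) + (1344x^2 - 4032x + 44352)
  -5x^3 + 25x^2 - 195x + 330 = (-(5/1344)x + 5/672)(1344x^2 - 4032x + 44352) + (0)
Last nonzero remainder: 1344x^2 - 4032x + 44352. Dividing through by 1344 gives the monic gcd x^2 - 3x + 33.

x^2 - 3x + 33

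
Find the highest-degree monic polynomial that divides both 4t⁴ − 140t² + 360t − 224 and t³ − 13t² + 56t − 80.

Euclidean algorithm in ℚ[t]:
  4t⁴ − 140t² + 360t − 224 = (4t + 52)(t³ − 13t² + 56t − 80) + (312t² − 2232t + 3936)
  t³ − 13t² + 56t − 80 = ((1/312)t − 19/1014)(312t² − 2232t + 3936) + ((264/169)t − 1056/169)
  312t² − 2232t + 3936 = ((2197/11)t − 6929/11)((264/169)t − 1056/169) + (0)
Last nonzero remainder: (264/169)t − 1056/169. Dividing through by 264/169 gives the monic gcd t − 4.

t − 4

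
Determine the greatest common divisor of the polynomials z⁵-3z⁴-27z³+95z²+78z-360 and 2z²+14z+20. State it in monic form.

z²+7z+10

Euclidean algorithm in ℚ[z]:
  z⁵-3z⁴-27z³+95z²+78z-360 = ((1/2)z³-5z²+(33/2)z-18)(2z²+14z+20) + (0)
Last nonzero remainder: 2z²+14z+20. Dividing through by 2 gives the monic gcd z²+7z+10.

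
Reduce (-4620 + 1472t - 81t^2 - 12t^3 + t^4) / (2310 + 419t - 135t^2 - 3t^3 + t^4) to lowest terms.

(-6 + t)/(3 + t)

Apply the Euclidean algorithm:
  t^4 - 12t^3 - 81t^2 + 1472t - 4620 = (t^4 - 3t^3 - 135t^2 + 419t + 2310) + (-9t^3 + 54t^2 + 1053t - 6930)
  t^4 - 3t^3 - 135t^2 + 419t + 2310 = (-(1/9)t - 1/3)(-9t^3 + 54t^2 + 1053t - 6930) + (0)
Last nonzero remainder: -9t^3 + 54t^2 + 1053t - 6930. Dividing through by -9 gives the monic gcd t^3 - 6t^2 - 117t + 770.
Cancel t^3 - 6t^2 - 117t + 770 from numerator and denominator to get the reduced form.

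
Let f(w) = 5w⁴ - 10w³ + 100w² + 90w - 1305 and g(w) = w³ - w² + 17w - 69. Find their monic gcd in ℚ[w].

w - 3

Euclidean algorithm in ℚ[w]:
  5w⁴ - 10w³ + 100w² + 90w - 1305 = (5w - 5)(w³ - w² + 17w - 69) + (10w² + 520w - 1650)
  w³ - w² + 17w - 69 = ((1/10)w - 53/10)(10w² + 520w - 1650) + (2938w - 8814)
  10w² + 520w - 1650 = ((5/1469)w + 275/1469)(2938w - 8814) + (0)
Last nonzero remainder: 2938w - 8814. Dividing through by 2938 gives the monic gcd w - 3.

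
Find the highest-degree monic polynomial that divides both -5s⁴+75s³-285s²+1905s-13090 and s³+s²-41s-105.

s-7

Repeated division with remainder:
  -5s⁴+75s³-285s²+1905s-13090 = (-5s+80)(s³+s²-41s-105) + (-570s²+4660s-4690)
  s³+s²-41s-105 = (-(1/570)s-523/32490)(-570s²+4660s-4690) + ((83776/3249)s-586432/3249)
  -570s²+4660s-4690 = (-(925965/41888)s+1088415/41888)((83776/3249)s-586432/3249) + (0)
Last nonzero remainder: (83776/3249)s-586432/3249. Dividing through by 83776/3249 gives the monic gcd s-7.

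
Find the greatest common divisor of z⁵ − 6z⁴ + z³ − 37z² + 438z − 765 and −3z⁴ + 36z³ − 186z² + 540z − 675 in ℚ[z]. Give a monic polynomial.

Euclidean algorithm in ℚ[z]:
  z⁵ − 6z⁴ + z³ − 37z² + 438z − 765 = (−(1/3)z − 2)(−3z⁴ + 36z³ − 186z² + 540z − 675) + (11z³ − 229z² + 1293z − 2115)
  −3z⁴ + 36z³ − 186z² + 540z − 675 = (−(3/11)z − 291/121)(11z³ − 229z² + 1293z − 2115) + (−(46476/121)z² + (371808/121)z − 697140/121)
  11z³ − 229z² + 1293z − 2115 = (−(1331/46476)z + 5687/15492)(−(46476/121)z² + (371808/121)z − 697140/121) + (0)
Last nonzero remainder: −(46476/121)z² + (371808/121)z − 697140/121. Dividing through by −46476/121 gives the monic gcd z² − 8z + 15.

z² − 8z + 15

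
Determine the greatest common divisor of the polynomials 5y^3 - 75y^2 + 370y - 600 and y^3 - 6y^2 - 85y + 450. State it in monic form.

Repeated division with remainder:
  5y^3 - 75y^2 + 370y - 600 = (5)(y^3 - 6y^2 - 85y + 450) + (-45y^2 + 795y - 2850)
  y^3 - 6y^2 - 85y + 450 = (-(1/45)y - 7/27)(-45y^2 + 795y - 2850) + ((520/9)y - 2600/9)
  -45y^2 + 795y - 2850 = (-(81/104)y + 513/52)((520/9)y - 2600/9) + (0)
Last nonzero remainder: (520/9)y - 2600/9. Dividing through by 520/9 gives the monic gcd y - 5.

y - 5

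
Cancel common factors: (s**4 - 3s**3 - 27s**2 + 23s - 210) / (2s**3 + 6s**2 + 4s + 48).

Repeated division with remainder:
  s**4 - 3s**3 - 27s**2 + 23s - 210 = ((1/2)s - 3)(2s**3 + 6s**2 + 4s + 48) + (-11s**2 + 11s - 66)
  2s**3 + 6s**2 + 4s + 48 = (-(2/11)s - 8/11)(-11s**2 + 11s - 66) + (0)
Last nonzero remainder: -11s**2 + 11s - 66. Dividing through by -11 gives the monic gcd s**2 - s + 6.
Cancel s**2 - s + 6 from numerator and denominator to get the reduced form.

(s**2 - 2s - 35)/(2s + 8)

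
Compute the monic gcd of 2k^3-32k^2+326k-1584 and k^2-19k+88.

k-8

Repeated division with remainder:
  2k^3-32k^2+326k-1584 = (2k+6)(k^2-19k+88) + (264k-2112)
  k^2-19k+88 = ((1/264)k-1/24)(264k-2112) + (0)
Last nonzero remainder: 264k-2112. Dividing through by 264 gives the monic gcd k-8.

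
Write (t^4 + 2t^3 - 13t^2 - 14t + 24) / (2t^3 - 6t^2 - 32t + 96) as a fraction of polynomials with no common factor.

(t^2 + t - 2)/(2t - 8)

By polynomial division,
  t^4 + 2t^3 - 13t^2 - 14t + 24 = ((1/2)t + 5/2)(2t^3 - 6t^2 - 32t + 96) + (18t^2 + 18t - 216)
  2t^3 - 6t^2 - 32t + 96 = ((1/9)t - 4/9)(18t^2 + 18t - 216) + (0)
Last nonzero remainder: 18t^2 + 18t - 216. Dividing through by 18 gives the monic gcd t^2 + t - 12.
Cancel t^2 + t - 12 from numerator and denominator to get the reduced form.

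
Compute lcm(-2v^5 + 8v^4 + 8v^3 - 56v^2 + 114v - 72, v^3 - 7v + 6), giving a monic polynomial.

v^6 - 6v^5 + 4v^4 + 36v^3 - 113v^2 + 150v - 72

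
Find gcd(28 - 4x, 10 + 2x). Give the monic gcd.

1

Apply the Euclidean algorithm:
  -4x + 28 = (-2)(2x + 10) + (48)
  2x + 10 = ((1/24)x + 5/24)(48) + (0)
The last nonzero remainder is the constant 48, so the polynomials are coprime and gcd = 1.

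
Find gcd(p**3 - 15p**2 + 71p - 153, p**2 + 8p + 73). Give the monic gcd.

1

Euclidean algorithm in ℚ[p]:
  p**3 - 15p**2 + 71p - 153 = (p - 23)(p**2 + 8p + 73) + (182p + 1526)
  p**2 + 8p + 73 = ((1/182)p - 5/2366)(182p + 1526) + (12882/169)
  182p + 1526 = ((15379/6441)p + 128947/6441)(12882/169) + (0)
The last nonzero remainder is the constant 12882/169, so the polynomials are coprime and gcd = 1.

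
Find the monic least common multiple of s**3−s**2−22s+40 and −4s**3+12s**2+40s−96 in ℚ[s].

s**4+2s**3−25s**2−26s+120

Euclidean algorithm in ℚ[s]:
  s**3−s**2−22s+40 = (−1/4)(−4s**3+12s**2+40s−96) + (2s**2−12s+16)
  −4s**3+12s**2+40s−96 = (−2s−6)(2s**2−12s+16) + (0)
Last nonzero remainder: 2s**2−12s+16. Dividing through by 2 gives the monic gcd s**2−6s+8.
Then lcm(f, g) = f·g / gcd(f, g); expanding and making the result monic gives the answer.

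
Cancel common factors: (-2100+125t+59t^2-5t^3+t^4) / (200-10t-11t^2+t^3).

(420+59t+t^3)/(-40-6t+t^2)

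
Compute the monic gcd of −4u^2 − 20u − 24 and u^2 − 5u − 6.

1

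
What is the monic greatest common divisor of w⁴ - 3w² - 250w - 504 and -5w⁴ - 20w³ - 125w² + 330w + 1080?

Apply the Euclidean algorithm:
  w⁴ - 3w² - 250w - 504 = (-1/5)(-5w⁴ - 20w³ - 125w² + 330w + 1080) + (-4w³ - 28w² - 184w - 288)
  -5w⁴ - 20w³ - 125w² + 330w + 1080 = ((5/4)w - 15/4)(-4w³ - 28w² - 184w - 288) + (0)
Last nonzero remainder: -4w³ - 28w² - 184w - 288. Dividing through by -4 gives the monic gcd w³ + 7w² + 46w + 72.

w³ + 7w² + 46w + 72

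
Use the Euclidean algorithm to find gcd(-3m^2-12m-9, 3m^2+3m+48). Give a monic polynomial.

Apply the Euclidean algorithm:
  -3m^2-12m-9 = (-1)(3m^2+3m+48) + (-9m+39)
  3m^2+3m+48 = (-(1/3)m-16/9)(-9m+39) + (352/3)
  -9m+39 = (-(27/352)m+117/352)(352/3) + (0)
The last nonzero remainder is the constant 352/3, so the polynomials are coprime and gcd = 1.

1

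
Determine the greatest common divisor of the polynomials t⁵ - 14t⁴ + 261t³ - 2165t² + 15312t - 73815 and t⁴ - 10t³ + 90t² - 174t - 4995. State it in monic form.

t² - 6t + 111

Euclidean algorithm in ℚ[t]:
  t⁵ - 14t⁴ + 261t³ - 2165t² + 15312t - 73815 = (t - 4)(t⁴ - 10t³ + 90t² - 174t - 4995) + (131t³ - 1631t² + 19611t - 93795)
  t⁴ - 10t³ + 90t² - 174t - 4995 = ((1/131)t + 321/17161)(131t³ - 1631t² + 19611t - 93795) + (-(501000/17161)t² + (3006000/17161)t - 55611000/17161)
  131t³ - 1631t² + 19611t - 93795 = (-(2248091/501000)t + 2900209/100200)(-(501000/17161)t² + (3006000/17161)t - 55611000/17161) + (0)
Last nonzero remainder: -(501000/17161)t² + (3006000/17161)t - 55611000/17161. Dividing through by -501000/17161 gives the monic gcd t² - 6t + 111.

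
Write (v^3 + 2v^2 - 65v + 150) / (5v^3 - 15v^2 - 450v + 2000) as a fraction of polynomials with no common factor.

(v - 3)/(5v - 40)

Apply the Euclidean algorithm:
  v^3 + 2v^2 - 65v + 150 = (1/5)(5v^3 - 15v^2 - 450v + 2000) + (5v^2 + 25v - 250)
  5v^3 - 15v^2 - 450v + 2000 = (v - 8)(5v^2 + 25v - 250) + (0)
Last nonzero remainder: 5v^2 + 25v - 250. Dividing through by 5 gives the monic gcd v^2 + 5v - 50.
Cancel v^2 + 5v - 50 from numerator and denominator to get the reduced form.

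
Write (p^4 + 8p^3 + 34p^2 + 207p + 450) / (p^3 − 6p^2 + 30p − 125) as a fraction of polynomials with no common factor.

(p^2 + 9p + 18)/(p − 5)

Apply the Euclidean algorithm:
  p^4 + 8p^3 + 34p^2 + 207p + 450 = (p + 14)(p^3 − 6p^2 + 30p − 125) + (88p^2 − 88p + 2200)
  p^3 − 6p^2 + 30p − 125 = ((1/88)p − 5/88)(88p^2 − 88p + 2200) + (0)
Last nonzero remainder: 88p^2 − 88p + 2200. Dividing through by 88 gives the monic gcd p^2 − p + 25.
Cancel p^2 − p + 25 from numerator and denominator to get the reduced form.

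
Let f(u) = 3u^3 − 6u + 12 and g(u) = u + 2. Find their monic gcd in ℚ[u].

u + 2

Repeated division with remainder:
  3u^3 − 6u + 12 = (3u^2 − 6u + 6)(u + 2) + (0)
The last nonzero remainder u + 2 is already monic.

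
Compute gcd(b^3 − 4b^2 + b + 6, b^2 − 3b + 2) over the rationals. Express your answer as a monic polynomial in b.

Repeated division with remainder:
  b^3 − 4b^2 + b + 6 = (b − 1)(b^2 − 3b + 2) + (−4b + 8)
  b^2 − 3b + 2 = (−(1/4)b + 1/4)(−4b + 8) + (0)
Last nonzero remainder: −4b + 8. Dividing through by −4 gives the monic gcd b − 2.

b − 2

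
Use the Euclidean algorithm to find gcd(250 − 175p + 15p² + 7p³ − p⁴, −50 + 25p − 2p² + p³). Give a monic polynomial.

−2 + p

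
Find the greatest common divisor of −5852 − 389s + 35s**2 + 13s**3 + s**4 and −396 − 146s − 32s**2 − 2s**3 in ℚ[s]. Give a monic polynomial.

Apply the Euclidean algorithm:
  s**4 + 13s**3 + 35s**2 − 389s − 5852 = (−(1/2)s + 3/2)(−2s**3 − 32s**2 − 146s − 396) + (10s**2 − 368s − 5258)
  −2s**3 − 32s**2 − 146s − 396 = (−(1/5)s − 264/25)(10s**2 − 368s − 5258) + (−(127092/25)s − 1398012/25)
  10s**2 − 368s − 5258 = (−(125/63546)s + 5975/63546)(−(127092/25)s − 1398012/25) + (0)
Last nonzero remainder: −(127092/25)s − 1398012/25. Dividing through by −127092/25 gives the monic gcd s + 11.

11 + s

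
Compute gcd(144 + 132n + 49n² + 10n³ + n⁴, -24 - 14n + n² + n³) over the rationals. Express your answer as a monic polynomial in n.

3 + n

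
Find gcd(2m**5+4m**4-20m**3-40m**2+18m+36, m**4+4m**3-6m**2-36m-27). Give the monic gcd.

By polynomial division,
  2m**5+4m**4-20m**3-40m**2+18m+36 = (2m-4)(m**4+4m**3-6m**2-36m-27) + (8m**3+8m**2-72m-72)
  m**4+4m**3-6m**2-36m-27 = ((1/8)m+3/8)(8m**3+8m**2-72m-72) + (0)
Last nonzero remainder: 8m**3+8m**2-72m-72. Dividing through by 8 gives the monic gcd m**3+m**2-9m-9.

m**3+m**2-9m-9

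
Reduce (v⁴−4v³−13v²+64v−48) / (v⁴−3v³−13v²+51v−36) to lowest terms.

(v−4)/(v−3)

Euclidean algorithm in ℚ[v]:
  v⁴−4v³−13v²+64v−48 = (v⁴−3v³−13v²+51v−36) + (−v³+13v−12)
  v⁴−3v³−13v²+51v−36 = (−v+3)(−v³+13v−12) + (0)
Last nonzero remainder: −v³+13v−12. Dividing through by −1 gives the monic gcd v³−13v+12.
Cancel v³−13v+12 from numerator and denominator to get the reduced form.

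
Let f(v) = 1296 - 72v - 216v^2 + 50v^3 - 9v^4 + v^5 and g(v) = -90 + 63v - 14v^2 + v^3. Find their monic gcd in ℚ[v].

Repeated division with remainder:
  v^5 - 9v^4 + 50v^3 - 216v^2 - 72v + 1296 = (v^2 + 5v + 57)(v^3 - 14v^2 + 63v - 90) + (357v^2 - 3213v + 6426)
  v^3 - 14v^2 + 63v - 90 = ((1/357)v - 5/357)(357v^2 - 3213v + 6426) + (0)
Last nonzero remainder: 357v^2 - 3213v + 6426. Dividing through by 357 gives the monic gcd v^2 - 9v + 18.

18 - 9v + v^2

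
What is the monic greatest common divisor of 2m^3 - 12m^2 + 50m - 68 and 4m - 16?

1

Apply the Euclidean algorithm:
  2m^3 - 12m^2 + 50m - 68 = ((1/2)m^2 - m + 17/2)(4m - 16) + (68)
  4m - 16 = ((1/17)m - 4/17)(68) + (0)
The last nonzero remainder is the constant 68, so the polynomials are coprime and gcd = 1.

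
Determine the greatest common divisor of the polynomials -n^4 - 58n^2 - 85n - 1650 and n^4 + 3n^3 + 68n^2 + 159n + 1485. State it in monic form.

Apply the Euclidean algorithm:
  -n^4 - 58n^2 - 85n - 1650 = (-1)(n^4 + 3n^3 + 68n^2 + 159n + 1485) + (3n^3 + 10n^2 + 74n - 165)
  n^4 + 3n^3 + 68n^2 + 159n + 1485 = ((1/3)n - 1/9)(3n^3 + 10n^2 + 74n - 165) + ((400/9)n^2 + (2000/9)n + 4400/3)
  3n^3 + 10n^2 + 74n - 165 = ((27/400)n - 9/80)((400/9)n^2 + (2000/9)n + 4400/3) + (0)
Last nonzero remainder: (400/9)n^2 + (2000/9)n + 4400/3. Dividing through by 400/9 gives the monic gcd n^2 + 5n + 33.

n^2 + 5n + 33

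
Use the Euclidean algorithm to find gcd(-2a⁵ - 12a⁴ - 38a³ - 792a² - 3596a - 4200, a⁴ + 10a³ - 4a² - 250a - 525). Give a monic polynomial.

a² + 10a + 21

By polynomial division,
  -2a⁵ - 12a⁴ - 38a³ - 792a² - 3596a - 4200 = (-2a + 8)(a⁴ + 10a³ - 4a² - 250a - 525) + (-126a³ - 1260a² - 2646a)
  a⁴ + 10a³ - 4a² - 250a - 525 = (-(1/126)a)(-126a³ - 1260a² - 2646a) + (-25a² - 250a - 525)
  -126a³ - 1260a² - 2646a = ((126/25)a)(-25a² - 250a - 525) + (0)
Last nonzero remainder: -25a² - 250a - 525. Dividing through by -25 gives the monic gcd a² + 10a + 21.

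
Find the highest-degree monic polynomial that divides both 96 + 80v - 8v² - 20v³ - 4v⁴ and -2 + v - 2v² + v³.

By polynomial division,
  -4v⁴ - 20v³ - 8v² + 80v + 96 = (-4v - 28)(v³ - 2v² + v - 2) + (-60v² + 100v + 40)
  v³ - 2v² + v - 2 = (-(1/60)v + 1/180)(-60v² + 100v + 40) + ((10/9)v - 20/9)
  -60v² + 100v + 40 = (-54v - 18)((10/9)v - 20/9) + (0)
Last nonzero remainder: (10/9)v - 20/9. Dividing through by 10/9 gives the monic gcd v - 2.

-2 + v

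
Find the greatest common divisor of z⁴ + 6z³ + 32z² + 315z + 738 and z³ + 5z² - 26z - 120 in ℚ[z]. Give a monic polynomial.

By polynomial division,
  z⁴ + 6z³ + 32z² + 315z + 738 = (z + 1)(z³ + 5z² - 26z - 120) + (53z² + 461z + 858)
  z³ + 5z² - 26z - 120 = ((1/53)z - 196/2809)(53z² + 461z + 858) + (-(28152/2809)z - 168912/2809)
  53z² + 461z + 858 = (-(148877/28152)z - 401687/28152)(-(28152/2809)z - 168912/2809) + (0)
Last nonzero remainder: -(28152/2809)z - 168912/2809. Dividing through by -28152/2809 gives the monic gcd z + 6.

z + 6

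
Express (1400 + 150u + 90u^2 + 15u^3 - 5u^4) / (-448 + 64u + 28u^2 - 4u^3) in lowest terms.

By polynomial division,
  -5u^4 + 15u^3 + 90u^2 + 150u + 1400 = ((5/4)u + 5)(-4u^3 + 28u^2 + 64u - 448) + (-130u^2 + 390u + 3640)
  -4u^3 + 28u^2 + 64u - 448 = ((2/65)u - 8/65)(-130u^2 + 390u + 3640) + (0)
Last nonzero remainder: -130u^2 + 390u + 3640. Dividing through by -130 gives the monic gcd u^2 - 3u - 28.
Cancel u^2 - 3u - 28 from numerator and denominator to get the reduced form.

(50 + 5u^2)/(-16 + 4u)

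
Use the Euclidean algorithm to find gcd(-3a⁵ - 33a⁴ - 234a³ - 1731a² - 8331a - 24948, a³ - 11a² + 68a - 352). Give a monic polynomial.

a² - 3a + 44

By polynomial division,
  -3a⁵ - 33a⁴ - 234a³ - 1731a² - 8331a - 24948 = (-3a² - 66a - 756)(a³ - 11a² + 68a - 352) + (-6615a² + 19845a - 291060)
  a³ - 11a² + 68a - 352 = (-(1/6615)a + 8/6615)(-6615a² + 19845a - 291060) + (0)
Last nonzero remainder: -6615a² + 19845a - 291060. Dividing through by -6615 gives the monic gcd a² - 3a + 44.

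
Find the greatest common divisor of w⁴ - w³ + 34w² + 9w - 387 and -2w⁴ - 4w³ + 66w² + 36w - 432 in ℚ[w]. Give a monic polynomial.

w² - 9

By polynomial division,
  w⁴ - w³ + 34w² + 9w - 387 = (-1/2)(-2w⁴ - 4w³ + 66w² + 36w - 432) + (-3w³ + 67w² + 27w - 603)
  -2w⁴ - 4w³ + 66w² + 36w - 432 = ((2/3)w + 146/9)(-3w³ + 67w² + 27w - 603) + (-(9350/9)w² + 9350)
  -3w³ + 67w² + 27w - 603 = ((27/9350)w - 603/9350)(-(9350/9)w² + 9350) + (0)
Last nonzero remainder: -(9350/9)w² + 9350. Dividing through by -9350/9 gives the monic gcd w² - 9.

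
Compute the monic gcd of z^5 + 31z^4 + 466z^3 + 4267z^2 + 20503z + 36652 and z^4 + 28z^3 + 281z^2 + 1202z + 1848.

Euclidean algorithm in ℚ[z]:
  z^5 + 31z^4 + 466z^3 + 4267z^2 + 20503z + 36652 = (z + 3)(z^4 + 28z^3 + 281z^2 + 1202z + 1848) + (101z^3 + 2222z^2 + 15049z + 31108)
  z^4 + 28z^3 + 281z^2 + 1202z + 1848 = ((1/101)z + 6/101)(101z^3 + 2222z^2 + 15049z + 31108) + (0)
Last nonzero remainder: 101z^3 + 2222z^2 + 15049z + 31108. Dividing through by 101 gives the monic gcd z^3 + 22z^2 + 149z + 308.

z^3 + 22z^2 + 149z + 308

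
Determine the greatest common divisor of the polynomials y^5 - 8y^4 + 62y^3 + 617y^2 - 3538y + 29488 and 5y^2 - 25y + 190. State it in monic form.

Repeated division with remainder:
  y^5 - 8y^4 + 62y^3 + 617y^2 - 3538y + 29488 = ((1/5)y^3 - (3/5)y^2 + (9/5)y + 776/5)(5y^2 - 25y + 190) + (0)
Last nonzero remainder: 5y^2 - 25y + 190. Dividing through by 5 gives the monic gcd y^2 - 5y + 38.

y^2 - 5y + 38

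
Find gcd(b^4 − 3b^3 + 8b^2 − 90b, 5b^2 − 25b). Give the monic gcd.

b^2 − 5b

Repeated division with remainder:
  b^4 − 3b^3 + 8b^2 − 90b = ((1/5)b^2 + (2/5)b + 18/5)(5b^2 − 25b) + (0)
Last nonzero remainder: 5b^2 − 25b. Dividing through by 5 gives the monic gcd b^2 − 5b.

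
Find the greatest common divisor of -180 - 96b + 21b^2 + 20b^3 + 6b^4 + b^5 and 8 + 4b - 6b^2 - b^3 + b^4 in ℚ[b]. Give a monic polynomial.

-4 + b^2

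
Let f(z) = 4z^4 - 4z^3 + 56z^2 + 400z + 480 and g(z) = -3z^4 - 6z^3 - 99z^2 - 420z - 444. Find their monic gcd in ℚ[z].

z^2 + 4z + 4

Euclidean algorithm in ℚ[z]:
  4z^4 - 4z^3 + 56z^2 + 400z + 480 = (-4/3)(-3z^4 - 6z^3 - 99z^2 - 420z - 444) + (-12z^3 - 76z^2 - 160z - 112)
  -3z^4 - 6z^3 - 99z^2 - 420z - 444 = ((1/4)z - 13/12)(-12z^3 - 76z^2 - 160z - 112) + (-(424/3)z^2 - (1696/3)z - 1696/3)
  -12z^3 - 76z^2 - 160z - 112 = ((9/106)z + 21/106)(-(424/3)z^2 - (1696/3)z - 1696/3) + (0)
Last nonzero remainder: -(424/3)z^2 - (1696/3)z - 1696/3. Dividing through by -424/3 gives the monic gcd z^2 + 4z + 4.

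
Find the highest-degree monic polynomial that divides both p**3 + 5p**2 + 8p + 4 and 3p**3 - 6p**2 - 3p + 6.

Euclidean algorithm in ℚ[p]:
  p**3 + 5p**2 + 8p + 4 = (1/3)(3p**3 - 6p**2 - 3p + 6) + (7p**2 + 9p + 2)
  3p**3 - 6p**2 - 3p + 6 = ((3/7)p - 69/49)(7p**2 + 9p + 2) + ((432/49)p + 432/49)
  7p**2 + 9p + 2 = ((343/432)p + 49/216)((432/49)p + 432/49) + (0)
Last nonzero remainder: (432/49)p + 432/49. Dividing through by 432/49 gives the monic gcd p + 1.

p + 1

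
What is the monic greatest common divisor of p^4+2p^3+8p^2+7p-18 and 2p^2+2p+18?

Repeated division with remainder:
  p^4+2p^3+8p^2+7p-18 = ((1/2)p^2+(1/2)p-1)(2p^2+2p+18) + (0)
Last nonzero remainder: 2p^2+2p+18. Dividing through by 2 gives the monic gcd p^2+p+9.

p^2+p+9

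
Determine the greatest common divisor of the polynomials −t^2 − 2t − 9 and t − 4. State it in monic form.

1

Euclidean algorithm in ℚ[t]:
  −t^2 − 2t − 9 = (−t − 6)(t − 4) + (−33)
  t − 4 = (−(1/33)t + 4/33)(−33) + (0)
The last nonzero remainder is the constant −33, so the polynomials are coprime and gcd = 1.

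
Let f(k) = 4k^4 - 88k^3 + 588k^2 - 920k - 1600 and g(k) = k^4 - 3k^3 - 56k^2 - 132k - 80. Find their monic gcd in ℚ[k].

k^2 - 9k - 10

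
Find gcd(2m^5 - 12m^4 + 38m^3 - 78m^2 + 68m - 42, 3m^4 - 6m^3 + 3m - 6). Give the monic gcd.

m^2 - m + 1

Repeated division with remainder:
  2m^5 - 12m^4 + 38m^3 - 78m^2 + 68m - 42 = ((2/3)m - 8/3)(3m^4 - 6m^3 + 3m - 6) + (22m^3 - 80m^2 + 80m - 58)
  3m^4 - 6m^3 + 3m - 6 = ((3/22)m + 27/121)(22m^3 - 80m^2 + 80m - 58) + ((840/121)m^2 - (840/121)m + 840/121)
  22m^3 - 80m^2 + 80m - 58 = ((1331/420)m - 3509/420)((840/121)m^2 - (840/121)m + 840/121) + (0)
Last nonzero remainder: (840/121)m^2 - (840/121)m + 840/121. Dividing through by 840/121 gives the monic gcd m^2 - m + 1.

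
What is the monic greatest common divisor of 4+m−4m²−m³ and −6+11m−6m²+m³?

−1+m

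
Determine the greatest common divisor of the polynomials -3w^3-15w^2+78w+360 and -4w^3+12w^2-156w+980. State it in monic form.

Apply the Euclidean algorithm:
  -3w^3-15w^2+78w+360 = (3/4)(-4w^3+12w^2-156w+980) + (-24w^2+195w-375)
  -4w^3+12w^2-156w+980 = ((1/6)w+41/48)(-24w^2+195w-375) + (-(4161/16)w+20805/16)
  -24w^2+195w-375 = ((128/1387)w-400/1387)(-(4161/16)w+20805/16) + (0)
Last nonzero remainder: -(4161/16)w+20805/16. Dividing through by -4161/16 gives the monic gcd w-5.

w-5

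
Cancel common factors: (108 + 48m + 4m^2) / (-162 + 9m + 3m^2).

Apply the Euclidean algorithm:
  4m^2 + 48m + 108 = (4/3)(3m^2 + 9m - 162) + (36m + 324)
  3m^2 + 9m - 162 = ((1/12)m - 1/2)(36m + 324) + (0)
Last nonzero remainder: 36m + 324. Dividing through by 36 gives the monic gcd m + 9.
Cancel m + 9 from numerator and denominator to get the reduced form.

(12 + 4m)/(-18 + 3m)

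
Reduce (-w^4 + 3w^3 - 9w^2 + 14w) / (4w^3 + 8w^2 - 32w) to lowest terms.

Repeated division with remainder:
  -w^4 + 3w^3 - 9w^2 + 14w = (-(1/4)w + 5/4)(4w^3 + 8w^2 - 32w) + (-27w^2 + 54w)
  4w^3 + 8w^2 - 32w = (-(4/27)w - 16/27)(-27w^2 + 54w) + (0)
Last nonzero remainder: -27w^2 + 54w. Dividing through by -27 gives the monic gcd w^2 - 2w.
Cancel w^2 - 2w from numerator and denominator to get the reduced form.

(-w^2 + w - 7)/(4w + 16)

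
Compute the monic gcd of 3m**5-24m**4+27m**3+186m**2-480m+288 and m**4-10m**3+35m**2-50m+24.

m**3-7m**2+14m-8

Apply the Euclidean algorithm:
  3m**5-24m**4+27m**3+186m**2-480m+288 = (3m+6)(m**4-10m**3+35m**2-50m+24) + (-18m**3+126m**2-252m+144)
  m**4-10m**3+35m**2-50m+24 = (-(1/18)m+1/6)(-18m**3+126m**2-252m+144) + (0)
Last nonzero remainder: -18m**3+126m**2-252m+144. Dividing through by -18 gives the monic gcd m**3-7m**2+14m-8.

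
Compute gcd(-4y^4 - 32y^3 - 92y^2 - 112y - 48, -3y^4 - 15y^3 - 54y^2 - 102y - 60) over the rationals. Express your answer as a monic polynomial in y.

y^2 + 3y + 2

Repeated division with remainder:
  -4y^4 - 32y^3 - 92y^2 - 112y - 48 = (4/3)(-3y^4 - 15y^3 - 54y^2 - 102y - 60) + (-12y^3 - 20y^2 + 24y + 32)
  -3y^4 - 15y^3 - 54y^2 - 102y - 60 = ((1/4)y + 5/6)(-12y^3 - 20y^2 + 24y + 32) + (-(130/3)y^2 - 130y - 260/3)
  -12y^3 - 20y^2 + 24y + 32 = ((18/65)y - 24/65)(-(130/3)y^2 - 130y - 260/3) + (0)
Last nonzero remainder: -(130/3)y^2 - 130y - 260/3. Dividing through by -130/3 gives the monic gcd y^2 + 3y + 2.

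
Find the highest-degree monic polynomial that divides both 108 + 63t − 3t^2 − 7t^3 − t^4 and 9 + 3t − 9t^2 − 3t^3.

Repeated division with remainder:
  −t^4 − 7t^3 − 3t^2 + 63t + 108 = ((1/3)t + 4/3)(−3t^3 − 9t^2 + 3t + 9) + (8t^2 + 56t + 96)
  −3t^3 − 9t^2 + 3t + 9 = (−(3/8)t + 3/2)(8t^2 + 56t + 96) + (−45t − 135)
  8t^2 + 56t + 96 = (−(8/45)t − 32/45)(−45t − 135) + (0)
Last nonzero remainder: −45t − 135. Dividing through by −45 gives the monic gcd t + 3.

3 + t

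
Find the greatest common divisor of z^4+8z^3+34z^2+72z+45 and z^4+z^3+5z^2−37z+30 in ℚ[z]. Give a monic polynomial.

z^2+4z+15

Repeated division with remainder:
  z^4+8z^3+34z^2+72z+45 = (z^4+z^3+5z^2−37z+30) + (7z^3+29z^2+109z+15)
  z^4+z^3+5z^2−37z+30 = ((1/7)z−22/49)(7z^3+29z^2+109z+15) + ((120/49)z^2+(480/49)z+1800/49)
  7z^3+29z^2+109z+15 = ((343/120)z+49/120)((120/49)z^2+(480/49)z+1800/49) + (0)
Last nonzero remainder: (120/49)z^2+(480/49)z+1800/49. Dividing through by 120/49 gives the monic gcd z^2+4z+15.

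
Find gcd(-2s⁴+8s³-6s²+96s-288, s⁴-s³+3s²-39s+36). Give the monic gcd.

Euclidean algorithm in ℚ[s]:
  -2s⁴+8s³-6s²+96s-288 = (-2)(s⁴-s³+3s²-39s+36) + (6s³+18s-216)
  s⁴-s³+3s²-39s+36 = ((1/6)s-1/6)(6s³+18s-216) + (0)
Last nonzero remainder: 6s³+18s-216. Dividing through by 6 gives the monic gcd s³+3s-36.

s³+3s-36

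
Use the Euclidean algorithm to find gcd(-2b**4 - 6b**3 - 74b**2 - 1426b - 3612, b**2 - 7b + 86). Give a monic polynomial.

b**2 - 7b + 86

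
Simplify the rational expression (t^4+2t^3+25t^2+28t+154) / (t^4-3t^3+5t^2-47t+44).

Repeated division with remainder:
  t^4+2t^3+25t^2+28t+154 = (t^4-3t^3+5t^2-47t+44) + (5t^3+20t^2+75t+110)
  t^4-3t^3+5t^2-47t+44 = ((1/5)t-7/5)(5t^3+20t^2+75t+110) + (18t^2+36t+198)
  5t^3+20t^2+75t+110 = ((5/18)t+5/9)(18t^2+36t+198) + (0)
Last nonzero remainder: 18t^2+36t+198. Dividing through by 18 gives the monic gcd t^2+2t+11.
Cancel t^2+2t+11 from numerator and denominator to get the reduced form.

(t^2+14)/(t^2-5t+4)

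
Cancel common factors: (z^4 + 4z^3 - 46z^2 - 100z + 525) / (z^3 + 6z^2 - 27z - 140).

By polynomial division,
  z^4 + 4z^3 - 46z^2 - 100z + 525 = (z - 2)(z^3 + 6z^2 - 27z - 140) + (-7z^2 - 14z + 245)
  z^3 + 6z^2 - 27z - 140 = (-(1/7)z - 4/7)(-7z^2 - 14z + 245) + (0)
Last nonzero remainder: -7z^2 - 14z + 245. Dividing through by -7 gives the monic gcd z^2 + 2z - 35.
Cancel z^2 + 2z - 35 from numerator and denominator to get the reduced form.

(z^2 + 2z - 15)/(z + 4)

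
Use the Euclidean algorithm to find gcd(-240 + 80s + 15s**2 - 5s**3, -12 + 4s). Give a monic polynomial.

-3 + s

Repeated division with remainder:
  -5s**3 + 15s**2 + 80s - 240 = (-(5/4)s**2 + 20)(4s - 12) + (0)
Last nonzero remainder: 4s - 12. Dividing through by 4 gives the monic gcd s - 3.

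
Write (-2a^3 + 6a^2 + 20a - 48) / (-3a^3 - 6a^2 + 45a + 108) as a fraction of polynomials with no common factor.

(2a - 4)/(3a + 9)

Euclidean algorithm in ℚ[a]:
  -2a^3 + 6a^2 + 20a - 48 = (2/3)(-3a^3 - 6a^2 + 45a + 108) + (10a^2 - 10a - 120)
  -3a^3 - 6a^2 + 45a + 108 = (-(3/10)a - 9/10)(10a^2 - 10a - 120) + (0)
Last nonzero remainder: 10a^2 - 10a - 120. Dividing through by 10 gives the monic gcd a^2 - a - 12.
Cancel a^2 - a - 12 from numerator and denominator to get the reduced form.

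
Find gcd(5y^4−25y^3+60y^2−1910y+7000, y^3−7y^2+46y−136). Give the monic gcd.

y−4

Repeated division with remainder:
  5y^4−25y^3+60y^2−1910y+7000 = (5y+10)(y^3−7y^2+46y−136) + (−100y^2−1690y+8360)
  y^3−7y^2+46y−136 = (−(1/100)y+239/1000)(−100y^2−1690y+8360) + ((53351/100)y−53351/25)
  −100y^2−1690y+8360 = (−(10000/53351)y−209000/53351)((53351/100)y−53351/25) + (0)
Last nonzero remainder: (53351/100)y−53351/25. Dividing through by 53351/100 gives the monic gcd y−4.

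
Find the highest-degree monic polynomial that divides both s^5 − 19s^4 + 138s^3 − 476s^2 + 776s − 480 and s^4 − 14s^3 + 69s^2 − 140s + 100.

s^3 − 9s^2 + 24s − 20

By polynomial division,
  s^5 − 19s^4 + 138s^3 − 476s^2 + 776s − 480 = (s − 5)(s^4 − 14s^3 + 69s^2 − 140s + 100) + (−s^3 + 9s^2 − 24s + 20)
  s^4 − 14s^3 + 69s^2 − 140s + 100 = (−s + 5)(−s^3 + 9s^2 − 24s + 20) + (0)
Last nonzero remainder: −s^3 + 9s^2 − 24s + 20. Dividing through by −1 gives the monic gcd s^3 − 9s^2 + 24s − 20.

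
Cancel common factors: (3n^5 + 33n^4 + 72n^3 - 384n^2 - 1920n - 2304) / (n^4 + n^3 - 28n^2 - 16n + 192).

Apply the Euclidean algorithm:
  3n^5 + 33n^4 + 72n^3 - 384n^2 - 1920n - 2304 = (3n + 30)(n^4 + n^3 - 28n^2 - 16n + 192) + (126n^3 + 504n^2 - 2016n - 8064)
  n^4 + n^3 - 28n^2 - 16n + 192 = ((1/126)n - 1/42)(126n^3 + 504n^2 - 2016n - 8064) + (0)
Last nonzero remainder: 126n^3 + 504n^2 - 2016n - 8064. Dividing through by 126 gives the monic gcd n^3 + 4n^2 - 16n - 64.
Cancel n^3 + 4n^2 - 16n - 64 from numerator and denominator to get the reduced form.

(3n^2 + 21n + 36)/(n - 3)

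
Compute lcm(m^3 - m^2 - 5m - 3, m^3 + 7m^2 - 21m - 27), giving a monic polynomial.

m^4 + 8m^3 - 14m^2 - 48m - 27

Apply the Euclidean algorithm:
  m^3 - m^2 - 5m - 3 = (m^3 + 7m^2 - 21m - 27) + (-8m^2 + 16m + 24)
  m^3 + 7m^2 - 21m - 27 = (-(1/8)m - 9/8)(-8m^2 + 16m + 24) + (0)
Last nonzero remainder: -8m^2 + 16m + 24. Dividing through by -8 gives the monic gcd m^2 - 2m - 3.
Then lcm(f, g) = f·g / gcd(f, g); expanding and making the result monic gives the answer.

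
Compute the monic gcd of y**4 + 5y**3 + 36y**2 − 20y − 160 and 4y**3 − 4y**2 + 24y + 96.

Apply the Euclidean algorithm:
  y**4 + 5y**3 + 36y**2 − 20y − 160 = ((1/4)y + 3/2)(4y**3 − 4y**2 + 24y + 96) + (36y**2 − 80y − 304)
  4y**3 − 4y**2 + 24y + 96 = ((1/9)y + 11/81)(36y**2 − 80y − 304) + ((5560/81)y + 11120/81)
  36y**2 − 80y − 304 = ((729/1390)y − 1539/695)((5560/81)y + 11120/81) + (0)
Last nonzero remainder: (5560/81)y + 11120/81. Dividing through by 5560/81 gives the monic gcd y + 2.

y + 2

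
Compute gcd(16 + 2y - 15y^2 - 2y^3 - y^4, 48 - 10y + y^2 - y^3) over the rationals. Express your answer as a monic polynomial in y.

16 + 2y + y^2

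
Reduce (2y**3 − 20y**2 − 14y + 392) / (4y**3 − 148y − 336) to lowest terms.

(y − 7)/(2y + 6)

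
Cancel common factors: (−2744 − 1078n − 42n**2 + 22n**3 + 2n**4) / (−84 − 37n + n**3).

By polynomial division,
  2n**4 + 22n**3 − 42n**2 − 1078n − 2744 = (2n + 22)(n**3 − 37n − 84) + (32n**2 − 96n − 896)
  n**3 − 37n − 84 = ((1/32)n + 3/32)(32n**2 − 96n − 896) + (0)
Last nonzero remainder: 32n**2 − 96n − 896. Dividing through by 32 gives the monic gcd n**2 − 3n − 28.
Cancel n**2 − 3n − 28 from numerator and denominator to get the reduced form.

(98 + 28n + 2n**2)/(3 + n)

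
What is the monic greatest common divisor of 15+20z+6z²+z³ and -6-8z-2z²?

By polynomial division,
  z³+6z²+20z+15 = (-(1/2)z-1)(-2z²-8z-6) + (9z+9)
  -2z²-8z-6 = (-(2/9)z-2/3)(9z+9) + (0)
Last nonzero remainder: 9z+9. Dividing through by 9 gives the monic gcd z+1.

1+z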